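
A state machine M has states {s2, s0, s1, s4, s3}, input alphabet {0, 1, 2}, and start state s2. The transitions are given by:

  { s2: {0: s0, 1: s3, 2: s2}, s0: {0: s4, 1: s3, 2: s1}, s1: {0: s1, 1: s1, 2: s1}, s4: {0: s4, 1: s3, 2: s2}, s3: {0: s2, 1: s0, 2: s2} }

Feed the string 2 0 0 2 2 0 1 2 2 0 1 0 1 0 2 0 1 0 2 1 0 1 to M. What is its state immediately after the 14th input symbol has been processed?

s2

start at s2
read '2': s2 → s2
read '0': s2 → s0
read '0': s0 → s4
read '2': s4 → s2
read '2': s2 → s2
read '0': s2 → s0
read '1': s0 → s3
read '2': s3 → s2
read '2': s2 → s2
read '0': s2 → s0
read '1': s0 → s3
read '0': s3 → s2
read '1': s2 → s3
read '0': s3 → s2
After 14 symbols: s2.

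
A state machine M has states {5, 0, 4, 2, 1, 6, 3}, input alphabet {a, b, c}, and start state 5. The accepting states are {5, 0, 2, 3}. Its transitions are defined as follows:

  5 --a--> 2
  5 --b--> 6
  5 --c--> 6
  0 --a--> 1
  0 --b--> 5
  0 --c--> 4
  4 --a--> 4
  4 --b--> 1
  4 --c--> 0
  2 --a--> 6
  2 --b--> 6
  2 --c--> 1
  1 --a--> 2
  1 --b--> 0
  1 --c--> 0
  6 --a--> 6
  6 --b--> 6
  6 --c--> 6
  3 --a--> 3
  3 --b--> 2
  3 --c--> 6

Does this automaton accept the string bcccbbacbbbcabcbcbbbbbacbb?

Trace: 5 -b-> 6 -c-> 6 -c-> 6 -c-> 6 -b-> 6 -b-> 6 -a-> 6 -c-> 6 -b-> 6 -b-> 6 -b-> 6 -c-> 6 -a-> 6 -b-> 6 -c-> 6 -b-> 6 -c-> 6 -b-> 6 -b-> 6 -b-> 6 -b-> 6 -b-> 6 -a-> 6 -c-> 6 -b-> 6 -b-> 6
End state 6 is not accepting.

No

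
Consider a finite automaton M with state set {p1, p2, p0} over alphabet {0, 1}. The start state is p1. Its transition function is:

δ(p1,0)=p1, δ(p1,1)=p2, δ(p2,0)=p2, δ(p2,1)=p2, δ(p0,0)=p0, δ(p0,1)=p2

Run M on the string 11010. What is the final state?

p1 → p2 → p2 → p2 → p2 → p2

p2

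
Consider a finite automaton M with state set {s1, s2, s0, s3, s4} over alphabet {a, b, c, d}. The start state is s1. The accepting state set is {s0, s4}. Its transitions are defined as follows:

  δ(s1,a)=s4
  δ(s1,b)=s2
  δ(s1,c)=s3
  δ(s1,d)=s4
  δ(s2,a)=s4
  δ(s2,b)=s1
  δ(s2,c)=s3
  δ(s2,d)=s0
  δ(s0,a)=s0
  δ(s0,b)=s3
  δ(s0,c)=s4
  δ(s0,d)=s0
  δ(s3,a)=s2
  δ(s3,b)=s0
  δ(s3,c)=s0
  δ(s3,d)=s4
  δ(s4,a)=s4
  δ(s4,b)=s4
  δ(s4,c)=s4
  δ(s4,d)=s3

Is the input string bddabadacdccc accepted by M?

start at s1
read 'b': s1 → s2
read 'd': s2 → s0
read 'd': s0 → s0
read 'a': s0 → s0
read 'b': s0 → s3
read 'a': s3 → s2
read 'd': s2 → s0
read 'a': s0 → s0
read 'c': s0 → s4
read 'd': s4 → s3
read 'c': s3 → s0
read 'c': s0 → s4
read 'c': s4 → s4
End state s4 is accepting.

Yes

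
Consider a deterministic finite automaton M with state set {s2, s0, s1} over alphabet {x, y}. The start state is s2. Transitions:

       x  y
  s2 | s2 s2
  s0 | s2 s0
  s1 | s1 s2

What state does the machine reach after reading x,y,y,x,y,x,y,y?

s2

start at s2
read 'x': s2 → s2
read 'y': s2 → s2
read 'y': s2 → s2
read 'x': s2 → s2
read 'y': s2 → s2
read 'x': s2 → s2
read 'y': s2 → s2
read 'y': s2 → s2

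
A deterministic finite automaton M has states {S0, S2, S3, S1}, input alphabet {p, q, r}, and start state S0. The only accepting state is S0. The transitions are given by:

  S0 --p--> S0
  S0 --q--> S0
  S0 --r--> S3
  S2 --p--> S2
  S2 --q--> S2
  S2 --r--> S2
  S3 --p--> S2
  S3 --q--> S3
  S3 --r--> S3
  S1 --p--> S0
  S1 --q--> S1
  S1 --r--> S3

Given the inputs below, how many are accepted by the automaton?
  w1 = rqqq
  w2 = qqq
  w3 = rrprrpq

w1: Trace: S0 -r-> S3 -q-> S3 -q-> S3 -q-> S3  → end S3, rejected
w2: Trace: S0 -q-> S0 -q-> S0 -q-> S0  → end S0, accepted
w3: Trace: S0 -r-> S3 -r-> S3 -p-> S2 -r-> S2 -r-> S2 -p-> S2 -q-> S2  → end S2, rejected

1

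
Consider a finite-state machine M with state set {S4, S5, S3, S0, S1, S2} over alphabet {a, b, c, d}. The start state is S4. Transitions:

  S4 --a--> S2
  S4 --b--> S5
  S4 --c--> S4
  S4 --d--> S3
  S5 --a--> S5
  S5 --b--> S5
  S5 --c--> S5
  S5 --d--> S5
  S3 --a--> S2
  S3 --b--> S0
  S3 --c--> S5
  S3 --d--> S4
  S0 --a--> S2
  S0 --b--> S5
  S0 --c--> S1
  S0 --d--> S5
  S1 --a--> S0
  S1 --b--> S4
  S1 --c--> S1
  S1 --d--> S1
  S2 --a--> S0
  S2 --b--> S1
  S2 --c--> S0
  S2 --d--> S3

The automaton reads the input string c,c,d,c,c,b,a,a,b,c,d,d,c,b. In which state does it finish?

Trace: S4 -c-> S4 -c-> S4 -d-> S3 -c-> S5 -c-> S5 -b-> S5 -a-> S5 -a-> S5 -b-> S5 -c-> S5 -d-> S5 -d-> S5 -c-> S5 -b-> S5

S5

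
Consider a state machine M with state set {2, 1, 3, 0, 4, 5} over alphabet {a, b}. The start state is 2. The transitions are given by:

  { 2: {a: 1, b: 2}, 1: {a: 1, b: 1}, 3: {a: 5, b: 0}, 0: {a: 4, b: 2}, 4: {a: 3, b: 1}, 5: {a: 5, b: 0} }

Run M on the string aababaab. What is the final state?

1

start at 2
read 'a': 2 → 1
read 'a': 1 → 1
read 'b': 1 → 1
read 'a': 1 → 1
read 'b': 1 → 1
read 'a': 1 → 1
read 'a': 1 → 1
read 'b': 1 → 1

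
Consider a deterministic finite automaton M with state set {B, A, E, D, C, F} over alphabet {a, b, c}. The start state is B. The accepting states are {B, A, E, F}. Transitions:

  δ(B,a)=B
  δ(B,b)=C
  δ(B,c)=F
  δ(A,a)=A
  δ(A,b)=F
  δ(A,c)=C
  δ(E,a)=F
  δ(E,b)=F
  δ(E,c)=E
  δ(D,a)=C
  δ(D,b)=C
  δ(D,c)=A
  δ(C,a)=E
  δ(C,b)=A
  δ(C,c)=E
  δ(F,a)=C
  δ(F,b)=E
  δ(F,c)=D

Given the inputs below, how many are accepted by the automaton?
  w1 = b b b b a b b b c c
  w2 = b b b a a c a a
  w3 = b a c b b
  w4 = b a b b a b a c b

2

w1: B → C → A → F → E → F → E → F → E → E → E  → end E, accepted
w2: B → C → A → F → C → E → E → F → C  → end C, rejected
w3: B → C → E → E → F → E  → end E, accepted
w4: B → C → E → F → E → F → E → F → D → C  → end C, rejected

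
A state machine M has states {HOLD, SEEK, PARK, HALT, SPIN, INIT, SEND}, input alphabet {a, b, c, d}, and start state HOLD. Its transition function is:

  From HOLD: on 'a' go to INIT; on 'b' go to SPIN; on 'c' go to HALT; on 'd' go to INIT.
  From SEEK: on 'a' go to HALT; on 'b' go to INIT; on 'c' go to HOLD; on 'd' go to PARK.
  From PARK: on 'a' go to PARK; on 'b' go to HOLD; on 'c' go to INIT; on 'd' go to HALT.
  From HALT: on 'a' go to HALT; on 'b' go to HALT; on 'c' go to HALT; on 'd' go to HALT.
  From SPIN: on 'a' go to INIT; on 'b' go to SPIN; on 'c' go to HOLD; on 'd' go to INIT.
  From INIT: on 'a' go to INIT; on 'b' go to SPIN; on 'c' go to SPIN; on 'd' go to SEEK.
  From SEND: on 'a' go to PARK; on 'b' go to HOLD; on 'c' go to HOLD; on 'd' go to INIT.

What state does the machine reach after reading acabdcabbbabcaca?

start at HOLD
read 'a': HOLD → INIT
read 'c': INIT → SPIN
read 'a': SPIN → INIT
read 'b': INIT → SPIN
read 'd': SPIN → INIT
read 'c': INIT → SPIN
read 'a': SPIN → INIT
read 'b': INIT → SPIN
read 'b': SPIN → SPIN
read 'b': SPIN → SPIN
read 'a': SPIN → INIT
read 'b': INIT → SPIN
read 'c': SPIN → HOLD
read 'a': HOLD → INIT
read 'c': INIT → SPIN
read 'a': SPIN → INIT

INIT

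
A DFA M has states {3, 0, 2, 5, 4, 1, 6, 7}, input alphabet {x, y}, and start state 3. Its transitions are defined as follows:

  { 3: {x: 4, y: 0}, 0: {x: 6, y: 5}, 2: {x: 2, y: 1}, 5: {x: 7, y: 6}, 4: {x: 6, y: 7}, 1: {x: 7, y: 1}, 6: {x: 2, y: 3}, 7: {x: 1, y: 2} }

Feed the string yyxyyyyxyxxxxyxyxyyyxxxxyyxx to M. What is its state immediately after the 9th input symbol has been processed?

3 → 0 → 5 → 7 → 2 → 1 → 1 → 1 → 7 → 2
After 9 symbols: 2.

2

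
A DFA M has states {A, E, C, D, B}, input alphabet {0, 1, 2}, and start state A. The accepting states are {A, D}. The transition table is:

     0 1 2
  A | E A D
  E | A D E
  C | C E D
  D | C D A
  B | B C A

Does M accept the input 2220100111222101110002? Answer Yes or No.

Yes

start at A
read '2': A → D
read '2': D → A
read '2': A → D
read '0': D → C
read '1': C → E
read '0': E → A
read '0': A → E
read '1': E → D
read '1': D → D
read '1': D → D
read '2': D → A
read '2': A → D
read '2': D → A
read '1': A → A
read '0': A → E
read '1': E → D
read '1': D → D
read '1': D → D
read '0': D → C
read '0': C → C
read '0': C → C
read '2': C → D
End state D is accepting.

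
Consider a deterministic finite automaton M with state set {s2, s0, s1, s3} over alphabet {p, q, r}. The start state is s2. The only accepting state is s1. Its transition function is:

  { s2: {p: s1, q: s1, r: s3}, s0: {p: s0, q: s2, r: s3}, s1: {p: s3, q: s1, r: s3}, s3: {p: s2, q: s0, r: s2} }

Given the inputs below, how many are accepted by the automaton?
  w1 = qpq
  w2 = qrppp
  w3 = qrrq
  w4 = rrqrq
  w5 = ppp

1

w1: s2 → s1 → s3 → s0  → end s0, rejected
w2: s2 → s1 → s3 → s2 → s1 → s3  → end s3, rejected
w3: s2 → s1 → s3 → s2 → s1  → end s1, accepted
w4: s2 → s3 → s2 → s1 → s3 → s0  → end s0, rejected
w5: s2 → s1 → s3 → s2  → end s2, rejected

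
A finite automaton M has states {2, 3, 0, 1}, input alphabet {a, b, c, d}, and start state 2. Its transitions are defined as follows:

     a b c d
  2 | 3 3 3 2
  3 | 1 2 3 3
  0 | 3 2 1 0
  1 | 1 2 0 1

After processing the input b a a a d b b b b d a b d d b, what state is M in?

3

start at 2
read 'b': 2 → 3
read 'a': 3 → 1
read 'a': 1 → 1
read 'a': 1 → 1
read 'd': 1 → 1
read 'b': 1 → 2
read 'b': 2 → 3
read 'b': 3 → 2
read 'b': 2 → 3
read 'd': 3 → 3
read 'a': 3 → 1
read 'b': 1 → 2
read 'd': 2 → 2
read 'd': 2 → 2
read 'b': 2 → 3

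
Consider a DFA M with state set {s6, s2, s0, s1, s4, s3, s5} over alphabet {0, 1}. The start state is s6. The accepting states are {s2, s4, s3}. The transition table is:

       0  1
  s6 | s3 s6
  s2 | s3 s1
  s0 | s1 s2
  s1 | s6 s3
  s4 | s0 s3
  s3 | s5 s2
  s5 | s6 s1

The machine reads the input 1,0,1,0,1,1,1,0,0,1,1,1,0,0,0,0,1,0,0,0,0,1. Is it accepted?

start at s6
read '1': s6 → s6
read '0': s6 → s3
read '1': s3 → s2
read '0': s2 → s3
read '1': s3 → s2
read '1': s2 → s1
read '1': s1 → s3
read '0': s3 → s5
read '0': s5 → s6
read '1': s6 → s6
read '1': s6 → s6
read '1': s6 → s6
read '0': s6 → s3
read '0': s3 → s5
read '0': s5 → s6
read '0': s6 → s3
read '1': s3 → s2
read '0': s2 → s3
read '0': s3 → s5
read '0': s5 → s6
read '0': s6 → s3
read '1': s3 → s2
End state s2 is accepting.

Yes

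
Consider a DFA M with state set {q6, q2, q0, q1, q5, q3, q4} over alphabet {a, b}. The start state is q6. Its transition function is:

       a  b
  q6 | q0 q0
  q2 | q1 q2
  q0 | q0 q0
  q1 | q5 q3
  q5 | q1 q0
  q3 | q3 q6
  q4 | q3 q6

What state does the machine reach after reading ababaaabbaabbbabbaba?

start at q6
read 'a': q6 → q0
read 'b': q0 → q0
read 'a': q0 → q0
read 'b': q0 → q0
read 'a': q0 → q0
read 'a': q0 → q0
read 'a': q0 → q0
read 'b': q0 → q0
read 'b': q0 → q0
read 'a': q0 → q0
read 'a': q0 → q0
read 'b': q0 → q0
read 'b': q0 → q0
read 'b': q0 → q0
read 'a': q0 → q0
read 'b': q0 → q0
read 'b': q0 → q0
read 'a': q0 → q0
read 'b': q0 → q0
read 'a': q0 → q0

q0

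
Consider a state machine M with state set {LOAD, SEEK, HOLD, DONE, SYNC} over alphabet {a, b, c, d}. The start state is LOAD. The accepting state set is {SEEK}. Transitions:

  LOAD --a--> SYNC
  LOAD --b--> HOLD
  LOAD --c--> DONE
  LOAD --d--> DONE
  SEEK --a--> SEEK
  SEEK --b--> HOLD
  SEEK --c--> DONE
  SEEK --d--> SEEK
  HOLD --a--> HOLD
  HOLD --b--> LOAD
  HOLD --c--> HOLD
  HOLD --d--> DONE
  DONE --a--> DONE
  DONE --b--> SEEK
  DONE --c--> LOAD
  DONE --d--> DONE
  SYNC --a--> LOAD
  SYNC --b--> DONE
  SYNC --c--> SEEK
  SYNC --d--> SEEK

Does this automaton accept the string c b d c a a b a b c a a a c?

start at LOAD
read 'c': LOAD → DONE
read 'b': DONE → SEEK
read 'd': SEEK → SEEK
read 'c': SEEK → DONE
read 'a': DONE → DONE
read 'a': DONE → DONE
read 'b': DONE → SEEK
read 'a': SEEK → SEEK
read 'b': SEEK → HOLD
read 'c': HOLD → HOLD
read 'a': HOLD → HOLD
read 'a': HOLD → HOLD
read 'a': HOLD → HOLD
read 'c': HOLD → HOLD
End state HOLD is not accepting.

No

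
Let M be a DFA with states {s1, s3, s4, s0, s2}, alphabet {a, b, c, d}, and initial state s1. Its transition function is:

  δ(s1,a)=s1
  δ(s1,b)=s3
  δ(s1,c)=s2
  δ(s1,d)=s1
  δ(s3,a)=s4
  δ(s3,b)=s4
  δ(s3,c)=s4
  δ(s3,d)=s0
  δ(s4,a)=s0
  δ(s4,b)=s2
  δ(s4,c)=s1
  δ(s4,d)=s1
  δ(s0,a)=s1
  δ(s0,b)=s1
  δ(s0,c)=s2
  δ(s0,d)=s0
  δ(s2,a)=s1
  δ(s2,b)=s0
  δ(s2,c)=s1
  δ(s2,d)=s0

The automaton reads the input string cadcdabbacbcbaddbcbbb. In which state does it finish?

s1

start at s1
read 'c': s1 → s2
read 'a': s2 → s1
read 'd': s1 → s1
read 'c': s1 → s2
read 'd': s2 → s0
read 'a': s0 → s1
read 'b': s1 → s3
read 'b': s3 → s4
read 'a': s4 → s0
read 'c': s0 → s2
read 'b': s2 → s0
read 'c': s0 → s2
read 'b': s2 → s0
read 'a': s0 → s1
read 'd': s1 → s1
read 'd': s1 → s1
read 'b': s1 → s3
read 'c': s3 → s4
read 'b': s4 → s2
read 'b': s2 → s0
read 'b': s0 → s1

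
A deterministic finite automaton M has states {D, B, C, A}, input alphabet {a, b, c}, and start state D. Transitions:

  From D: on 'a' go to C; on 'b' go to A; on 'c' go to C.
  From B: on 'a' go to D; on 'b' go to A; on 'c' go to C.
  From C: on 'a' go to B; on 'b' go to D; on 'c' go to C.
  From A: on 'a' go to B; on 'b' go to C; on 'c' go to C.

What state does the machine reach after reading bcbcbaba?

Trace: D -b-> A -c-> C -b-> D -c-> C -b-> D -a-> C -b-> D -a-> C

C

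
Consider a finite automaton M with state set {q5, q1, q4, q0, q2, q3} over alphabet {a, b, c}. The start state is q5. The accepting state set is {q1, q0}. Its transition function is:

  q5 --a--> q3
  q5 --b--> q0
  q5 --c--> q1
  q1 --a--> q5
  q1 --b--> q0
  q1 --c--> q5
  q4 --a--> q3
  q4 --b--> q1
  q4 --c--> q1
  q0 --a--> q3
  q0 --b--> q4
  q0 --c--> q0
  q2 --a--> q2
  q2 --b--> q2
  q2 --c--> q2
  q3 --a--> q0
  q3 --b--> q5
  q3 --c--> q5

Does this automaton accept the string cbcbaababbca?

No

start at q5
read 'c': q5 → q1
read 'b': q1 → q0
read 'c': q0 → q0
read 'b': q0 → q4
read 'a': q4 → q3
read 'a': q3 → q0
read 'b': q0 → q4
read 'a': q4 → q3
read 'b': q3 → q5
read 'b': q5 → q0
read 'c': q0 → q0
read 'a': q0 → q3
End state q3 is not accepting.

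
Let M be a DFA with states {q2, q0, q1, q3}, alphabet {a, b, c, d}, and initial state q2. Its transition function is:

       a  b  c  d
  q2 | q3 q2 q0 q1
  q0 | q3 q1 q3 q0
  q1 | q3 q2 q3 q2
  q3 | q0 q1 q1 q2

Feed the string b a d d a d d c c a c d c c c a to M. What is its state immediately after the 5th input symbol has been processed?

start at q2
read 'b': q2 → q2
read 'a': q2 → q3
read 'd': q3 → q2
read 'd': q2 → q1
read 'a': q1 → q3
After 5 symbols: q3.

q3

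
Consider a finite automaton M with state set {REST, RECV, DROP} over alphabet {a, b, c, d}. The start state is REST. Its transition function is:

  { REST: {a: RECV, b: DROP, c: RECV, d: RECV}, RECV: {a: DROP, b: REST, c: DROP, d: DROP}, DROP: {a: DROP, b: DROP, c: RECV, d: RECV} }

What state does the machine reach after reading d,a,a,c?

start at REST
read 'd': REST → RECV
read 'a': RECV → DROP
read 'a': DROP → DROP
read 'c': DROP → RECV

RECV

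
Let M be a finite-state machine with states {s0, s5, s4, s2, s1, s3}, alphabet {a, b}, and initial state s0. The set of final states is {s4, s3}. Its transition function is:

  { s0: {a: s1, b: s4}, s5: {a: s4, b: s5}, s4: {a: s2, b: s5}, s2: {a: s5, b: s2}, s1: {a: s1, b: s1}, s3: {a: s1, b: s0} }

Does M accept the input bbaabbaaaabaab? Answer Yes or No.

No

start at s0
read 'b': s0 → s4
read 'b': s4 → s5
read 'a': s5 → s4
read 'a': s4 → s2
read 'b': s2 → s2
read 'b': s2 → s2
read 'a': s2 → s5
read 'a': s5 → s4
read 'a': s4 → s2
read 'a': s2 → s5
read 'b': s5 → s5
read 'a': s5 → s4
read 'a': s4 → s2
read 'b': s2 → s2
End state s2 is not accepting.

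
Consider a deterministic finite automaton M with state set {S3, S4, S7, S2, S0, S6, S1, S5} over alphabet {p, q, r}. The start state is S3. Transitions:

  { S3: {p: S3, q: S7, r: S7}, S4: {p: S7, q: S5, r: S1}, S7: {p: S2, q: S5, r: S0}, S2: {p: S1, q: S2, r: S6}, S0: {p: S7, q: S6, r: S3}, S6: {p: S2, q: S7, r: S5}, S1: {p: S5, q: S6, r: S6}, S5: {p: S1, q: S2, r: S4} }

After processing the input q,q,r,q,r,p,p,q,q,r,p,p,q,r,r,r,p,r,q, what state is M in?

S5

start at S3
read 'q': S3 → S7
read 'q': S7 → S5
read 'r': S5 → S4
read 'q': S4 → S5
read 'r': S5 → S4
read 'p': S4 → S7
read 'p': S7 → S2
read 'q': S2 → S2
read 'q': S2 → S2
read 'r': S2 → S6
read 'p': S6 → S2
read 'p': S2 → S1
read 'q': S1 → S6
read 'r': S6 → S5
read 'r': S5 → S4
read 'r': S4 → S1
read 'p': S1 → S5
read 'r': S5 → S4
read 'q': S4 → S5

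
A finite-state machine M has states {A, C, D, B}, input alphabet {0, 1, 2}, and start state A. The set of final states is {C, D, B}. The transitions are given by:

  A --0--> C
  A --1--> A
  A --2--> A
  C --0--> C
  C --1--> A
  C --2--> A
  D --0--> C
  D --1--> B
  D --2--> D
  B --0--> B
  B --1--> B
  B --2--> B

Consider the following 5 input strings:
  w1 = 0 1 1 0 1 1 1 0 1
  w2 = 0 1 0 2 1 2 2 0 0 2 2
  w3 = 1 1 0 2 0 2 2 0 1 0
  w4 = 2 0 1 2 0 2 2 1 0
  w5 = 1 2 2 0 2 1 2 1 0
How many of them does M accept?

w1:
  start at A
  read '0': A → C
  read '1': C → A
  read '1': A → A
  read '0': A → C
  read '1': C → A
  read '1': A → A
  read '1': A → A
  read '0': A → C
  read '1': C → A
  end A, rejected
w2:
  start at A
  read '0': A → C
  read '1': C → A
  read '0': A → C
  read '2': C → A
  read '1': A → A
  read '2': A → A
  read '2': A → A
  read '0': A → C
  read '0': C → C
  read '2': C → A
  read '2': A → A
  end A, rejected
w3:
  start at A
  read '1': A → A
  read '1': A → A
  read '0': A → C
  read '2': C → A
  read '0': A → C
  read '2': C → A
  read '2': A → A
  read '0': A → C
  read '1': C → A
  read '0': A → C
  end C, accepted
w4:
  start at A
  read '2': A → A
  read '0': A → C
  read '1': C → A
  read '2': A → A
  read '0': A → C
  read '2': C → A
  read '2': A → A
  read '1': A → A
  read '0': A → C
  end C, accepted
w5:
  start at A
  read '1': A → A
  read '2': A → A
  read '2': A → A
  read '0': A → C
  read '2': C → A
  read '1': A → A
  read '2': A → A
  read '1': A → A
  read '0': A → C
  end C, accepted

3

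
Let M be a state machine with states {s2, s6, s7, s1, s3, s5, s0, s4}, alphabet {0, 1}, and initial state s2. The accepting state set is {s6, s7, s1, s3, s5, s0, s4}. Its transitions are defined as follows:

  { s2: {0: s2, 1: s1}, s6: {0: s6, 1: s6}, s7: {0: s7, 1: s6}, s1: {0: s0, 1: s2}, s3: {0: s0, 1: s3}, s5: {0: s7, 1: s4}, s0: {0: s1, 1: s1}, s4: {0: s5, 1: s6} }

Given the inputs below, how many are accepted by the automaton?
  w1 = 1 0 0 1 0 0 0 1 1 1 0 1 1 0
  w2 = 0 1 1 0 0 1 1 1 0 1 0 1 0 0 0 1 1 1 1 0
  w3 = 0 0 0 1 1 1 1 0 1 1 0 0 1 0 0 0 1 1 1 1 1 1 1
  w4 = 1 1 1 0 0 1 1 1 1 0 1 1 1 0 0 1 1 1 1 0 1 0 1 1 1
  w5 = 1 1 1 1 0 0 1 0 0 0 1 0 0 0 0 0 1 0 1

w1: Trace: s2 -1-> s1 -0-> s0 -0-> s1 -1-> s2 -0-> s2 -0-> s2 -0-> s2 -1-> s1 -1-> s2 -1-> s1 -0-> s0 -1-> s1 -1-> s2 -0-> s2  → end s2, rejected
w2: Trace: s2 -0-> s2 -1-> s1 -1-> s2 -0-> s2 -0-> s2 -1-> s1 -1-> s2 -1-> s1 -0-> s0 -1-> s1 -0-> s0 -1-> s1 -0-> s0 -0-> s1 -0-> s0 -1-> s1 -1-> s2 -1-> s1 -1-> s2 -0-> s2  → end s2, rejected
w3: Trace: s2 -0-> s2 -0-> s2 -0-> s2 -1-> s1 -1-> s2 -1-> s1 -1-> s2 -0-> s2 -1-> s1 -1-> s2 -0-> s2 -0-> s2 -1-> s1 -0-> s0 -0-> s1 -0-> s0 -1-> s1 -1-> s2 -1-> s1 -1-> s2 -1-> s1 -1-> s2 -1-> s1  → end s1, accepted
w4: Trace: s2 -1-> s1 -1-> s2 -1-> s1 -0-> s0 -0-> s1 -1-> s2 -1-> s1 -1-> s2 -1-> s1 -0-> s0 -1-> s1 -1-> s2 -1-> s1 -0-> s0 -0-> s1 -1-> s2 -1-> s1 -1-> s2 -1-> s1 -0-> s0 -1-> s1 -0-> s0 -1-> s1 -1-> s2 -1-> s1  → end s1, accepted
w5: Trace: s2 -1-> s1 -1-> s2 -1-> s1 -1-> s2 -0-> s2 -0-> s2 -1-> s1 -0-> s0 -0-> s1 -0-> s0 -1-> s1 -0-> s0 -0-> s1 -0-> s0 -0-> s1 -0-> s0 -1-> s1 -0-> s0 -1-> s1  → end s1, accepted

3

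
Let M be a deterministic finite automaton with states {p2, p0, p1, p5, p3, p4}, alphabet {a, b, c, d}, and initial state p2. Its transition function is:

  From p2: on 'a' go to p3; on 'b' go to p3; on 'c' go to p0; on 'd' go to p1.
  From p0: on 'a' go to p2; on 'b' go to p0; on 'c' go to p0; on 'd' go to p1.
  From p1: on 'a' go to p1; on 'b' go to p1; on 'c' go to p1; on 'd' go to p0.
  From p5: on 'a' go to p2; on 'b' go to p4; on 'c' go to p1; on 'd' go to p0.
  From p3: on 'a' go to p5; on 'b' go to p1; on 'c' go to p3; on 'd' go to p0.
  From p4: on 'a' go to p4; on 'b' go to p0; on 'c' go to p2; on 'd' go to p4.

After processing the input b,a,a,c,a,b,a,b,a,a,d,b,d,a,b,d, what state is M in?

Trace: p2 -b-> p3 -a-> p5 -a-> p2 -c-> p0 -a-> p2 -b-> p3 -a-> p5 -b-> p4 -a-> p4 -a-> p4 -d-> p4 -b-> p0 -d-> p1 -a-> p1 -b-> p1 -d-> p0

p0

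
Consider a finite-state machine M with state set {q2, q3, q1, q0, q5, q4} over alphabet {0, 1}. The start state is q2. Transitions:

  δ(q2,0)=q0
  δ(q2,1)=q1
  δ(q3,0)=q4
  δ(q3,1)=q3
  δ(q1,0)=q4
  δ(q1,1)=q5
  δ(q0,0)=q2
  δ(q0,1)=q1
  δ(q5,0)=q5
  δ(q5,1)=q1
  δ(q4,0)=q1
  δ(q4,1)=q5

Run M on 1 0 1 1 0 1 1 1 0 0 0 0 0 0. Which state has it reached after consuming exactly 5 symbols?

q2 → q1 → q4 → q5 → q1 → q4
After 5 symbols: q4.

q4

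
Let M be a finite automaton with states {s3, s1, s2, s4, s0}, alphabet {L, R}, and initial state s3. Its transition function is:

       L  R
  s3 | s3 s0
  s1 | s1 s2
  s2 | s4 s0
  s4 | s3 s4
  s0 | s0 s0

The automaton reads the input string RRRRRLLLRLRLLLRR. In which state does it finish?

s0

Trace: s3 -R-> s0 -R-> s0 -R-> s0 -R-> s0 -R-> s0 -L-> s0 -L-> s0 -L-> s0 -R-> s0 -L-> s0 -R-> s0 -L-> s0 -L-> s0 -L-> s0 -R-> s0 -R-> s0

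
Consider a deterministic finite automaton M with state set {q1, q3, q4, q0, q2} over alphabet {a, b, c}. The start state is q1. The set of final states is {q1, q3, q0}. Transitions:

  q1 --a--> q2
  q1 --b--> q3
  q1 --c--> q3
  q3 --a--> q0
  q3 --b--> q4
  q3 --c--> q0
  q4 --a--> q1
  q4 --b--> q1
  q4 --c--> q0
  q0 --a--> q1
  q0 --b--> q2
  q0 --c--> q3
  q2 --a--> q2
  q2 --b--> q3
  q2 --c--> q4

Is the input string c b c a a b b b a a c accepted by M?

No

q1 → q3 → q4 → q0 → q1 → q2 → q3 → q4 → q1 → q2 → q2 → q4
End state q4 is not accepting.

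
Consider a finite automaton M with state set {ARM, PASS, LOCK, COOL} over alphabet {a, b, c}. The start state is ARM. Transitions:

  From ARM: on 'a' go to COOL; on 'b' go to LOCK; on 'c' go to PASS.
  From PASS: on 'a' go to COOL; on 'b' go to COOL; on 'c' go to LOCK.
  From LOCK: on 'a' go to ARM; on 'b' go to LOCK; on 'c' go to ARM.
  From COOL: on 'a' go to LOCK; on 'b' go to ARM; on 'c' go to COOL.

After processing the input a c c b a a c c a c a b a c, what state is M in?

ARM → COOL → COOL → COOL → ARM → COOL → LOCK → ARM → PASS → COOL → COOL → LOCK → LOCK → ARM → PASS

PASS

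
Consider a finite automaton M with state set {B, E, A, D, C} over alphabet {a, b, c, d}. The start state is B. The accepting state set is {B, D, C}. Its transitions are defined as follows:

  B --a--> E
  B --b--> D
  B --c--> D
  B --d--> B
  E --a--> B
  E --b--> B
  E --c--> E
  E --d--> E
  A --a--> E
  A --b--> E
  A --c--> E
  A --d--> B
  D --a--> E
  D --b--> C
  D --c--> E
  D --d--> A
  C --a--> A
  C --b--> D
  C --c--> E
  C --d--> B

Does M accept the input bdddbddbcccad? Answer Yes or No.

Trace: B -b-> D -d-> A -d-> B -d-> B -b-> D -d-> A -d-> B -b-> D -c-> E -c-> E -c-> E -a-> B -d-> B
End state B is accepting.

Yes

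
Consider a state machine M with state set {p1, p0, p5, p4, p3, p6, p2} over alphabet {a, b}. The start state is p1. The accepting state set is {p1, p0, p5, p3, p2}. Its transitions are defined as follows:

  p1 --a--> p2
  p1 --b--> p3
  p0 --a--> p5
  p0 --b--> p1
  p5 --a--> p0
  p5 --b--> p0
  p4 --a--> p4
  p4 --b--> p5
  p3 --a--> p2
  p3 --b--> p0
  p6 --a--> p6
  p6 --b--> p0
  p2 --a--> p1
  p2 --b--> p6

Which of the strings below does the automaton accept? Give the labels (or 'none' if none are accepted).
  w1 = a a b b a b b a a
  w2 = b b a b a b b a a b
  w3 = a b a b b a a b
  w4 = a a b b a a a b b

w1: Trace: p1 -a-> p2 -a-> p1 -b-> p3 -b-> p0 -a-> p5 -b-> p0 -b-> p1 -a-> p2 -a-> p1  → end p1, accepted
w2: Trace: p1 -b-> p3 -b-> p0 -a-> p5 -b-> p0 -a-> p5 -b-> p0 -b-> p1 -a-> p2 -a-> p1 -b-> p3  → end p3, accepted
w3: Trace: p1 -a-> p2 -b-> p6 -a-> p6 -b-> p0 -b-> p1 -a-> p2 -a-> p1 -b-> p3  → end p3, accepted
w4: Trace: p1 -a-> p2 -a-> p1 -b-> p3 -b-> p0 -a-> p5 -a-> p0 -a-> p5 -b-> p0 -b-> p1  → end p1, accepted

w1, w2, w3, w4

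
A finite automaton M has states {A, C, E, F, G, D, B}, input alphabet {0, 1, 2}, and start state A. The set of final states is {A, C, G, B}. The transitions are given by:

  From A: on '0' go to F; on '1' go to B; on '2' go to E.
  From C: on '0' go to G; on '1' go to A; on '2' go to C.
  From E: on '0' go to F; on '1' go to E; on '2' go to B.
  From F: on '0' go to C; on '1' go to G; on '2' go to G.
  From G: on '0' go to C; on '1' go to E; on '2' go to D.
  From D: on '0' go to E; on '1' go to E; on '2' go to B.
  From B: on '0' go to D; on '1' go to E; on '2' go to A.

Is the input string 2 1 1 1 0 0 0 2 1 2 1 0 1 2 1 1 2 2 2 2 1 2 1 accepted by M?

Trace: A -2-> E -1-> E -1-> E -1-> E -0-> F -0-> C -0-> G -2-> D -1-> E -2-> B -1-> E -0-> F -1-> G -2-> D -1-> E -1-> E -2-> B -2-> A -2-> E -2-> B -1-> E -2-> B -1-> E
End state E is not accepting.

No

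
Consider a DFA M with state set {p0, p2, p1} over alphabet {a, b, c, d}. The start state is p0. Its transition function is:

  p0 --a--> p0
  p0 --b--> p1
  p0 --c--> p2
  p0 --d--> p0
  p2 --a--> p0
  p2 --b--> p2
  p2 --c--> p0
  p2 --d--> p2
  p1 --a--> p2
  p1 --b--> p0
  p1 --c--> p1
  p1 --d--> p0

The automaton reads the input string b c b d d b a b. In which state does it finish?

p2

Trace: p0 -b-> p1 -c-> p1 -b-> p0 -d-> p0 -d-> p0 -b-> p1 -a-> p2 -b-> p2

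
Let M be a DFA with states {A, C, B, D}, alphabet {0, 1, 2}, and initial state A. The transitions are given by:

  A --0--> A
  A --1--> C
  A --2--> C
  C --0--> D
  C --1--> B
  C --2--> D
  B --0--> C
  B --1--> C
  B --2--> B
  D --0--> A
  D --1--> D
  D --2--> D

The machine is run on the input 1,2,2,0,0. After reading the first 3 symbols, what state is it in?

Trace: A -1-> C -2-> D -2-> D
After 3 symbols: D.

D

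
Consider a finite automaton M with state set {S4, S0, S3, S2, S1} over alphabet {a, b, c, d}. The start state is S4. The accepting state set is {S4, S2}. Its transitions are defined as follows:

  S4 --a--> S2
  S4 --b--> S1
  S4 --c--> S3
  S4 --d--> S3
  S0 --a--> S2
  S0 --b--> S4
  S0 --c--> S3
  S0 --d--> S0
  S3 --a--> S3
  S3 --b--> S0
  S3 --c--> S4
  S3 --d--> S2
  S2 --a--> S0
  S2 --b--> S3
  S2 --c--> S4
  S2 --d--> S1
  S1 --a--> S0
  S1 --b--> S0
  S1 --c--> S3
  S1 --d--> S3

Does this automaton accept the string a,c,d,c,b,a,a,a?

Trace: S4 -a-> S2 -c-> S4 -d-> S3 -c-> S4 -b-> S1 -a-> S0 -a-> S2 -a-> S0
End state S0 is not accepting.

No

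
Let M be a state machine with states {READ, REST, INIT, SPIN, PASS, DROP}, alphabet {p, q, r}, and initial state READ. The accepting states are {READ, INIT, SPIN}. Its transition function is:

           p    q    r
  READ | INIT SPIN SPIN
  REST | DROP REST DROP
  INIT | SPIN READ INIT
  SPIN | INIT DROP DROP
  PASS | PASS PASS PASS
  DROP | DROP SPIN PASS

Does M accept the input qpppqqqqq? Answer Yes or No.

READ → SPIN → INIT → SPIN → INIT → READ → SPIN → DROP → SPIN → DROP
End state DROP is not accepting.

No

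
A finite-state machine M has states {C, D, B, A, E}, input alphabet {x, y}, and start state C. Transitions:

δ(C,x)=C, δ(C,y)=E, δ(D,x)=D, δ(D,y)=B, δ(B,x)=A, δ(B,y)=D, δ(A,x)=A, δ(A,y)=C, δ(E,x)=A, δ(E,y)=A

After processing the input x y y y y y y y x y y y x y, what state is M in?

Trace: C -x-> C -y-> E -y-> A -y-> C -y-> E -y-> A -y-> C -y-> E -x-> A -y-> C -y-> E -y-> A -x-> A -y-> C

C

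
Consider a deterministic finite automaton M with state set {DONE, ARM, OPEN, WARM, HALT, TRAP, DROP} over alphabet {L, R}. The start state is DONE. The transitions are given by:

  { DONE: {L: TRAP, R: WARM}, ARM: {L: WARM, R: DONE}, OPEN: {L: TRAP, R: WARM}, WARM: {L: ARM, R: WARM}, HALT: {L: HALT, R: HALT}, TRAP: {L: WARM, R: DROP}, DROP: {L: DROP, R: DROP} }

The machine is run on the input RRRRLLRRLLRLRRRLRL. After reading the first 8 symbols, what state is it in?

WARM

DONE → WARM → WARM → WARM → WARM → ARM → WARM → WARM → WARM
After 8 symbols: WARM.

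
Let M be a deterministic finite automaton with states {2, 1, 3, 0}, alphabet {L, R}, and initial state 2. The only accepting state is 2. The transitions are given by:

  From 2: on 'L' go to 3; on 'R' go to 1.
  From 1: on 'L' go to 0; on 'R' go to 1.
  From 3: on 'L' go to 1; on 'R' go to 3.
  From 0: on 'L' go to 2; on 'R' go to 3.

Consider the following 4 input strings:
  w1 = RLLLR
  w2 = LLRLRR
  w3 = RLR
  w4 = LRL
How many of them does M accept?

w1: 2 → 1 → 0 → 2 → 3 → 3  → end 3, rejected
w2: 2 → 3 → 1 → 1 → 0 → 3 → 3  → end 3, rejected
w3: 2 → 1 → 0 → 3  → end 3, rejected
w4: 2 → 3 → 3 → 1  → end 1, rejected

0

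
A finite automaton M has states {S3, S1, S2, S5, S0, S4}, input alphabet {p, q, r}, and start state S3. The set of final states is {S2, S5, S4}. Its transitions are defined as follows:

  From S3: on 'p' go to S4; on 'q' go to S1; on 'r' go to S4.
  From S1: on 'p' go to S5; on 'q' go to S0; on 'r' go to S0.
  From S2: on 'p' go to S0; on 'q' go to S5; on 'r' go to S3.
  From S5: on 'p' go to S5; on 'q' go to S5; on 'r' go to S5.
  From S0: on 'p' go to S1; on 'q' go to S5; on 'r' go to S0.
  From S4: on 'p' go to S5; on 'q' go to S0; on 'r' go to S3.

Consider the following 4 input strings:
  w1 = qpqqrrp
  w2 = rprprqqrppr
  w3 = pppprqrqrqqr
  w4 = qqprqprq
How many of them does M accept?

w1:
  start at S3
  read 'q': S3 → S1
  read 'p': S1 → S5
  read 'q': S5 → S5
  read 'q': S5 → S5
  read 'r': S5 → S5
  read 'r': S5 → S5
  read 'p': S5 → S5
  end S5, accepted
w2:
  start at S3
  read 'r': S3 → S4
  read 'p': S4 → S5
  read 'r': S5 → S5
  read 'p': S5 → S5
  read 'r': S5 → S5
  read 'q': S5 → S5
  read 'q': S5 → S5
  read 'r': S5 → S5
  read 'p': S5 → S5
  read 'p': S5 → S5
  read 'r': S5 → S5
  end S5, accepted
w3:
  start at S3
  read 'p': S3 → S4
  read 'p': S4 → S5
  read 'p': S5 → S5
  read 'p': S5 → S5
  read 'r': S5 → S5
  read 'q': S5 → S5
  read 'r': S5 → S5
  read 'q': S5 → S5
  read 'r': S5 → S5
  read 'q': S5 → S5
  read 'q': S5 → S5
  read 'r': S5 → S5
  end S5, accepted
w4:
  start at S3
  read 'q': S3 → S1
  read 'q': S1 → S0
  read 'p': S0 → S1
  read 'r': S1 → S0
  read 'q': S0 → S5
  read 'p': S5 → S5
  read 'r': S5 → S5
  read 'q': S5 → S5
  end S5, accepted

4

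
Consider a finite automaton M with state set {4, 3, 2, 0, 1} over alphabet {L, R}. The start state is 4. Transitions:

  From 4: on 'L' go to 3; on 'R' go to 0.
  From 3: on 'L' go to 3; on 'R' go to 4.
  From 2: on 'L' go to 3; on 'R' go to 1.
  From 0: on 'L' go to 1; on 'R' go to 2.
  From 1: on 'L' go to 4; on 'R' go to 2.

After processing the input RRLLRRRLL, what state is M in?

3

4 → 0 → 2 → 3 → 3 → 4 → 0 → 2 → 3 → 3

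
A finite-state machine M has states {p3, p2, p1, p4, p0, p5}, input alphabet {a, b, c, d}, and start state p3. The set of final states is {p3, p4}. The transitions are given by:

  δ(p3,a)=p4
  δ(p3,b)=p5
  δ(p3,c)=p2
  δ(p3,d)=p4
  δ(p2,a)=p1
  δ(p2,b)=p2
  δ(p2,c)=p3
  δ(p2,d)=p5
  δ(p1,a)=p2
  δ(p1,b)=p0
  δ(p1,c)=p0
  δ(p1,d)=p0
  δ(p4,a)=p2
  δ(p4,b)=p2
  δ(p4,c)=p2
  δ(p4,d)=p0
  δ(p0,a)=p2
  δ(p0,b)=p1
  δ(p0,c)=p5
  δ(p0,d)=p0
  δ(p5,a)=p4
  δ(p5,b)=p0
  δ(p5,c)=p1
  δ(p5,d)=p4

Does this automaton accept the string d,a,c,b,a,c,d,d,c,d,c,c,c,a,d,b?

start at p3
read 'd': p3 → p4
read 'a': p4 → p2
read 'c': p2 → p3
read 'b': p3 → p5
read 'a': p5 → p4
read 'c': p4 → p2
read 'd': p2 → p5
read 'd': p5 → p4
read 'c': p4 → p2
read 'd': p2 → p5
read 'c': p5 → p1
read 'c': p1 → p0
read 'c': p0 → p5
read 'a': p5 → p4
read 'd': p4 → p0
read 'b': p0 → p1
End state p1 is not accepting.

No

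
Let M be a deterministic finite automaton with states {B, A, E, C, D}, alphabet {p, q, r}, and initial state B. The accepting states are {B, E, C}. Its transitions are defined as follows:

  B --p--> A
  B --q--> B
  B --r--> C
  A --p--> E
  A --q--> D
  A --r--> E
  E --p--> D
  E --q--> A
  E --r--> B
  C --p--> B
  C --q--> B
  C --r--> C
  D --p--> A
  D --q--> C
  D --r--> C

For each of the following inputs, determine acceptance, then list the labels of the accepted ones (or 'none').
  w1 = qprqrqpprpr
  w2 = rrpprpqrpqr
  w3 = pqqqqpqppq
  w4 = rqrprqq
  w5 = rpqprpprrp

w1, w2, w4

w1:
  start at B
  read 'q': B → B
  read 'p': B → A
  read 'r': A → E
  read 'q': E → A
  read 'r': A → E
  read 'q': E → A
  read 'p': A → E
  read 'p': E → D
  read 'r': D → C
  read 'p': C → B
  read 'r': B → C
  end C, accepted
w2:
  start at B
  read 'r': B → C
  read 'r': C → C
  read 'p': C → B
  read 'p': B → A
  read 'r': A → E
  read 'p': E → D
  read 'q': D → C
  read 'r': C → C
  read 'p': C → B
  read 'q': B → B
  read 'r': B → C
  end C, accepted
w3:
  start at B
  read 'p': B → A
  read 'q': A → D
  read 'q': D → C
  read 'q': C → B
  read 'q': B → B
  read 'p': B → A
  read 'q': A → D
  read 'p': D → A
  read 'p': A → E
  read 'q': E → A
  end A, rejected
w4:
  start at B
  read 'r': B → C
  read 'q': C → B
  read 'r': B → C
  read 'p': C → B
  read 'r': B → C
  read 'q': C → B
  read 'q': B → B
  end B, accepted
w5:
  start at B
  read 'r': B → C
  read 'p': C → B
  read 'q': B → B
  read 'p': B → A
  read 'r': A → E
  read 'p': E → D
  read 'p': D → A
  read 'r': A → E
  read 'r': E → B
  read 'p': B → A
  end A, rejected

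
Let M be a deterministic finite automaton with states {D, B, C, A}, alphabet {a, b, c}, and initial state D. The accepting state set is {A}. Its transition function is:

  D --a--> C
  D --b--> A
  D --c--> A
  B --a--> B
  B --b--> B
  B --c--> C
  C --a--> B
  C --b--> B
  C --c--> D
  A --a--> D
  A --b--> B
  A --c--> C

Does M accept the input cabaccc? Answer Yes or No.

No

start at D
read 'c': D → A
read 'a': A → D
read 'b': D → A
read 'a': A → D
read 'c': D → A
read 'c': A → C
read 'c': C → D
End state D is not accepting.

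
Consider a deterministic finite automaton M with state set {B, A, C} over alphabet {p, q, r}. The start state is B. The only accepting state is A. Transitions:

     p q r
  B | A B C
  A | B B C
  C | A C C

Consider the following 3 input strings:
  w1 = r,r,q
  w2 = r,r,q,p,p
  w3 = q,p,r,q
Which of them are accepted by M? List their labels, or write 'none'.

w1:
  start at B
  read 'r': B → C
  read 'r': C → C
  read 'q': C → C
  end C, rejected
w2:
  start at B
  read 'r': B → C
  read 'r': C → C
  read 'q': C → C
  read 'p': C → A
  read 'p': A → B
  end B, rejected
w3:
  start at B
  read 'q': B → B
  read 'p': B → A
  read 'r': A → C
  read 'q': C → C
  end C, rejected

none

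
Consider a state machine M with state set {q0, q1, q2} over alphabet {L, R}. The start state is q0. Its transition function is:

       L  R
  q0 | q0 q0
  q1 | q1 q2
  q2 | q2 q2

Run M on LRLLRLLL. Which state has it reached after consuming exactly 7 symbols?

start at q0
read 'L': q0 → q0
read 'R': q0 → q0
read 'L': q0 → q0
read 'L': q0 → q0
read 'R': q0 → q0
read 'L': q0 → q0
read 'L': q0 → q0
After 7 symbols: q0.

q0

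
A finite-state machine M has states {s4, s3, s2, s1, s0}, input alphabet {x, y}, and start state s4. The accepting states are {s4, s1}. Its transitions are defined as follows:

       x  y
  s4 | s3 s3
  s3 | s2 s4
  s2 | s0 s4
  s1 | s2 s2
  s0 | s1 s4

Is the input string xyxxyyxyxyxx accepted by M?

s4 → s3 → s4 → s3 → s2 → s4 → s3 → s2 → s4 → s3 → s4 → s3 → s2
End state s2 is not accepting.

No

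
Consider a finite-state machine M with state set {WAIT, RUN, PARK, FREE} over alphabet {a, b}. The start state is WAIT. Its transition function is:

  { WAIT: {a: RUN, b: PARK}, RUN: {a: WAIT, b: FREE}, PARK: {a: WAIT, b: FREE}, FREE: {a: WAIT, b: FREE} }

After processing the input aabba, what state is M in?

WAIT

Trace: WAIT -a-> RUN -a-> WAIT -b-> PARK -b-> FREE -a-> WAIT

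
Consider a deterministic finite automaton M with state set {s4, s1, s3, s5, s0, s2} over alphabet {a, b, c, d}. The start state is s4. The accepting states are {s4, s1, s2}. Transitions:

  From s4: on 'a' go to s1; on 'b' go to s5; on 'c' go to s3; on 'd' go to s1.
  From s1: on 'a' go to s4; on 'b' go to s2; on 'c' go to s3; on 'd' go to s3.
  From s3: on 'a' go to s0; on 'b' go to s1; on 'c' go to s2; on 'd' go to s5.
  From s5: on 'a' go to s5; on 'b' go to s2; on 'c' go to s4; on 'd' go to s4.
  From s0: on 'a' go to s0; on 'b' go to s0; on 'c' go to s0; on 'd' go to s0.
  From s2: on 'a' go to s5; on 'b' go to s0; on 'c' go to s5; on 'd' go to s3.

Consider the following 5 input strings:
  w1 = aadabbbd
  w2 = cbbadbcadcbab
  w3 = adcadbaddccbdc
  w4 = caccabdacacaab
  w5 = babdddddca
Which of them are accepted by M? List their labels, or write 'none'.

none

w1:
  start at s4
  read 'a': s4 → s1
  read 'a': s1 → s4
  read 'd': s4 → s1
  read 'a': s1 → s4
  read 'b': s4 → s5
  read 'b': s5 → s2
  read 'b': s2 → s0
  read 'd': s0 → s0
  end s0, rejected
w2:
  start at s4
  read 'c': s4 → s3
  read 'b': s3 → s1
  read 'b': s1 → s2
  read 'a': s2 → s5
  read 'd': s5 → s4
  read 'b': s4 → s5
  read 'c': s5 → s4
  read 'a': s4 → s1
  read 'd': s1 → s3
  read 'c': s3 → s2
  read 'b': s2 → s0
  read 'a': s0 → s0
  read 'b': s0 → s0
  end s0, rejected
w3:
  start at s4
  read 'a': s4 → s1
  read 'd': s1 → s3
  read 'c': s3 → s2
  read 'a': s2 → s5
  read 'd': s5 → s4
  read 'b': s4 → s5
  read 'a': s5 → s5
  read 'd': s5 → s4
  read 'd': s4 → s1
  read 'c': s1 → s3
  read 'c': s3 → s2
  read 'b': s2 → s0
  read 'd': s0 → s0
  read 'c': s0 → s0
  end s0, rejected
w4:
  start at s4
  read 'c': s4 → s3
  read 'a': s3 → s0
  read 'c': s0 → s0
  read 'c': s0 → s0
  read 'a': s0 → s0
  read 'b': s0 → s0
  read 'd': s0 → s0
  read 'a': s0 → s0
  read 'c': s0 → s0
  read 'a': s0 → s0
  read 'c': s0 → s0
  read 'a': s0 → s0
  read 'a': s0 → s0
  read 'b': s0 → s0
  end s0, rejected
w5:
  start at s4
  read 'b': s4 → s5
  read 'a': s5 → s5
  read 'b': s5 → s2
  read 'd': s2 → s3
  read 'd': s3 → s5
  read 'd': s5 → s4
  read 'd': s4 → s1
  read 'd': s1 → s3
  read 'c': s3 → s2
  read 'a': s2 → s5
  end s5, rejected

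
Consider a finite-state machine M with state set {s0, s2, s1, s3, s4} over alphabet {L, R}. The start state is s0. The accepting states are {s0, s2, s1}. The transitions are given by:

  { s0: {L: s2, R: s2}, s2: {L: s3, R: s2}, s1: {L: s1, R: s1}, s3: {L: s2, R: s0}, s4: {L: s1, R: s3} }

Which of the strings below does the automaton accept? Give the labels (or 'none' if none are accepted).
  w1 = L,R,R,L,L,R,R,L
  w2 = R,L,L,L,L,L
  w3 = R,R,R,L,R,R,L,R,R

w1:
  start at s0
  read 'L': s0 → s2
  read 'R': s2 → s2
  read 'R': s2 → s2
  read 'L': s2 → s3
  read 'L': s3 → s2
  read 'R': s2 → s2
  read 'R': s2 → s2
  read 'L': s2 → s3
  end s3, rejected
w2:
  start at s0
  read 'R': s0 → s2
  read 'L': s2 → s3
  read 'L': s3 → s2
  read 'L': s2 → s3
  read 'L': s3 → s2
  read 'L': s2 → s3
  end s3, rejected
w3:
  start at s0
  read 'R': s0 → s2
  read 'R': s2 → s2
  read 'R': s2 → s2
  read 'L': s2 → s3
  read 'R': s3 → s0
  read 'R': s0 → s2
  read 'L': s2 → s3
  read 'R': s3 → s0
  read 'R': s0 → s2
  end s2, accepted

w3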